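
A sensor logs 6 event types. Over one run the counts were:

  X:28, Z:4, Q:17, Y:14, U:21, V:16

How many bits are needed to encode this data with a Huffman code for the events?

251

Build the Huffman tree bottom-up:
combine Z(4), Y(14) → 18
combine V(16), Q(17) → 33
combine 18, U(21) → 39
combine X(28), 33 → 61
combine 39, 61 → 100
Total encoded bits = sum of merged weights = 18 + 33 + 39 + 61 + 100 = 251.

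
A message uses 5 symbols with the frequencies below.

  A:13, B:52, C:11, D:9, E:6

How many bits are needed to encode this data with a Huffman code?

169

Greedily combine the two least-frequent nodes:
combine E(6), D(9) → 15
combine C(11), A(13) → 24
combine 15, 24 → 39
combine 39, B(52) → 91
Each symbol's bit-cost is frequency × depth; summing gives 169 bits (equivalently 15 + 24 + 39 + 91).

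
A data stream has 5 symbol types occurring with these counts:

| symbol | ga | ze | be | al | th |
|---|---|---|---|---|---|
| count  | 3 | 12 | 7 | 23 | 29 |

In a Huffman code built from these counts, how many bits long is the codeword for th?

Huffman merges, smallest pair first:
combine ga(3), be(7) → 10
combine 10, ze(12) → 22
combine 22, al(23) → 45
combine th(29), 45 → 74
th sits one level below the root: a 1-bit codeword.

1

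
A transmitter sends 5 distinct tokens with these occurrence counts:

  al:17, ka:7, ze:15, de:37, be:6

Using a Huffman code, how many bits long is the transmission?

Build the Huffman tree bottom-up:
combine be(6), ka(7) → 13
combine 13, ze(15) → 28
combine al(17), 28 → 45
combine de(37), 45 → 82
Each symbol's bit-cost is frequency × depth; summing gives 168 bits (equivalently 13 + 28 + 45 + 82).

168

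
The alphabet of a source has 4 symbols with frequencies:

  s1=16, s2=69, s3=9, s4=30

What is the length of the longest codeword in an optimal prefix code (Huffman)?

3

Merge the two lowest-weight nodes at each step:
s3(9) + s1(16) → 25
25 + s4(30) → 55
55 + s2(69) → 124
Maximum depth reached is 3.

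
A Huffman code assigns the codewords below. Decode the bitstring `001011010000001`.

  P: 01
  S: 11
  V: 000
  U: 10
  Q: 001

Read left to right; each codeword is recognised as soon as it completes (prefix code):
  001→Q | 01→P | 10→U | 10→U | 000→V | 001→Q
Decoded message: QPUUVQ

QPUUVQ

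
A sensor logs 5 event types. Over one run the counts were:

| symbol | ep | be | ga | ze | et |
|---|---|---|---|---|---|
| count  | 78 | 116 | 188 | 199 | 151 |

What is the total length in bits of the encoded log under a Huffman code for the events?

Greedily combine the two least-frequent nodes:
merge ep(78) and be(116): 194
merge et(151) and ga(188): 339
merge 194 and ze(199): 393
merge 339 and 393: 732
Each symbol's bit-cost is frequency × depth; summing gives 1658 bits (equivalently 194 + 339 + 393 + 732).

1658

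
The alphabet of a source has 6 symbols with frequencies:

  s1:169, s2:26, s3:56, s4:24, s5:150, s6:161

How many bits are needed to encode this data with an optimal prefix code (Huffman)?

1328

Merge the two smallest weights repeatedly:
merge s4(24) and s2(26): 50
merge 50 and s3(56): 106
merge 106 and s5(150): 256
merge s6(161) and s1(169): 330
merge 256 and 330: 586
The encoded length is the sum of every internal node's weight: 50 + 106 + 256 + 330 + 586 = 1328 bits.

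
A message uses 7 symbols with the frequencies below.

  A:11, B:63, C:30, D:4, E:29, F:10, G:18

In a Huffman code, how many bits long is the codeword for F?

5

Build the tree from the bottom:
combine D(4), F(10) → 14
combine A(11), 14 → 25
combine G(18), 25 → 43
combine E(29), C(30) → 59
combine 43, 59 → 102
combine B(63), 102 → 165
F sits 5 levels below the root, so its codeword is 5 bits.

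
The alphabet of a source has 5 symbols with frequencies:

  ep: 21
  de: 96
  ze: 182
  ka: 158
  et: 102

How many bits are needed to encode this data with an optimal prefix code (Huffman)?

1235

Merge the two smallest weights repeatedly:
merge ep(21) and de(96): 117
merge et(102) and 117: 219
merge ka(158) and ze(182): 340
merge 219 and 340: 559
Total encoded bits = sum of merged weights = 117 + 219 + 340 + 559 = 1235.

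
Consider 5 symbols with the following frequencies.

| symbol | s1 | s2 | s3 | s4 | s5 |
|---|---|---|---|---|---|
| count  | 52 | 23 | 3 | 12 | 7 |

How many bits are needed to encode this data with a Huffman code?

174

Greedily combine the two least-frequent nodes:
merge s3(3) and s5(7): 10
merge 10 and s4(12): 22
merge 22 and s2(23): 45
merge 45 and s1(52): 97
Each symbol's bit-cost is frequency × depth; summing gives 174 bits (equivalently 10 + 22 + 45 + 97).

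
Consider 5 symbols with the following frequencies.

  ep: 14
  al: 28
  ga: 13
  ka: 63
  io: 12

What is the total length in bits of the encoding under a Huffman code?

261

Greedily combine the two least-frequent nodes:
combine io(12), ga(13) → 25
combine ep(14), 25 → 39
combine al(28), 39 → 67
combine ka(63), 67 → 130
Total encoded bits = sum of merged weights = 25 + 39 + 67 + 130 = 261.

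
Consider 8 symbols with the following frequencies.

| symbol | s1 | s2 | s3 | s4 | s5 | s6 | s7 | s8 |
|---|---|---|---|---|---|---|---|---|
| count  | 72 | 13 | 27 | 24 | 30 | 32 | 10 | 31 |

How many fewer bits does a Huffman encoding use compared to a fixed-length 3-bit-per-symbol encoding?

49

Fixed-length: 3 bits × 239 symbols = 717 bits.
Huffman merges:
merge s7(10) and s2(13): 23
merge 23 and s4(24): 47
merge s3(27) and s5(30): 57
merge s8(31) and s6(32): 63
merge 47 and 57: 104
merge 63 and s1(72): 135
merge 104 and 135: 239
Huffman total = 23 + 47 + 57 + 63 + 104 + 135 + 239 = 668 bits.
Saving = 717 − 668 = 49 bits.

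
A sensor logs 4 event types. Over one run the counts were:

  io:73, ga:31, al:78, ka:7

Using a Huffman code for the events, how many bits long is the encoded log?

Greedily combine the two least-frequent nodes:
merge ka(7) and ga(31): 38
merge 38 and io(73): 111
merge al(78) and 111: 189
Each symbol's bit-cost is frequency × depth; summing gives 338 bits (equivalently 38 + 111 + 189).

338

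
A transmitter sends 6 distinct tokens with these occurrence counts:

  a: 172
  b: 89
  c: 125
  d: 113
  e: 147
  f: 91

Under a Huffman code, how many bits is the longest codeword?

Merge the two lowest-weight nodes at each step:
b(89) + f(91) → 180
d(113) + c(125) → 238
e(147) + a(172) → 319
180 + 238 → 418
319 + 418 → 737
The rarest symbols sit at the bottom; the longest codeword is 3 bits.

3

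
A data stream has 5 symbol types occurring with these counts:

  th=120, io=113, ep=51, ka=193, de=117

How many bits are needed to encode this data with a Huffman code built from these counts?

1352

Merge the two smallest weights repeatedly:
combine ep(51), io(113) → 164
combine de(117), th(120) → 237
combine 164, ka(193) → 357
combine 237, 357 → 594
Each symbol's bit-cost is frequency × depth; summing gives 1352 bits (equivalently 164 + 237 + 357 + 594).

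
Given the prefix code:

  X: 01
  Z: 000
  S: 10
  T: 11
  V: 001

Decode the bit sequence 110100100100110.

Read left to right; each codeword is recognised as soon as it completes (prefix code):
  11→T | 01→X | 001→V | 001→V | 001→V | 10→S
Decoded message: TXVVVS

TXVVVS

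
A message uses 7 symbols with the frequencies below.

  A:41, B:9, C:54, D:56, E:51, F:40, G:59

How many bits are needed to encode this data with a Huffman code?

864

Merge the two smallest weights repeatedly:
merge B(9) and F(40): 49
merge A(41) and 49: 90
merge E(51) and C(54): 105
merge D(56) and G(59): 115
merge 90 and 105: 195
merge 115 and 195: 310
Each symbol's bit-cost is frequency × depth; summing gives 864 bits (equivalently 49 + 90 + 105 + 115 + 195 + 310).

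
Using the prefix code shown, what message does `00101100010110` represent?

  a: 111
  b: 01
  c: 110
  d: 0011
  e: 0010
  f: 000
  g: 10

ecec

Read left to right; each codeword is recognised as soon as it completes (prefix code):
  0010→e | 110→c | 0010→e | 110→c
Decoded message: ecec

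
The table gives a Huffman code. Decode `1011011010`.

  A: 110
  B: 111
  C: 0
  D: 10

Read left to right; each codeword is recognised as soon as it completes (prefix code):
  10→D | 110→A | 110→A | 10→D
Decoded message: DAAD

DAAD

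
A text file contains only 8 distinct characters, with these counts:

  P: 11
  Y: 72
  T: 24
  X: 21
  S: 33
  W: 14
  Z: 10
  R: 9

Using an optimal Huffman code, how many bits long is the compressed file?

Merge the two smallest weights repeatedly:
merge R(9) and Z(10): 19
merge P(11) and W(14): 25
merge 19 and X(21): 40
merge T(24) and 25: 49
merge S(33) and 40: 73
merge 49 and Y(72): 121
merge 73 and 121: 194
Total encoded bits = sum of merged weights = 19 + 25 + 40 + 49 + 73 + 121 + 194 = 521.

521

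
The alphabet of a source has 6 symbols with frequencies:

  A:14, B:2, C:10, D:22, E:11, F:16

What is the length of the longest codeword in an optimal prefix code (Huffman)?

4

Merge the two lowest-weight nodes at each step:
B(2) + C(10) → 12
E(11) + 12 → 23
A(14) + F(16) → 30
D(22) + 23 → 45
30 + 45 → 75
The first pair merged (B, C) ends up deepest, at depth 4.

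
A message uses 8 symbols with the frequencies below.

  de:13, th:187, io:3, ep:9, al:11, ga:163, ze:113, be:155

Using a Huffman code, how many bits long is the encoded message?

Merge the two smallest weights repeatedly:
combine io(3), ep(9) → 12
combine al(11), 12 → 23
combine de(13), 23 → 36
combine 36, ze(113) → 149
combine 149, be(155) → 304
combine ga(163), th(187) → 350
combine 304, 350 → 654
Each symbol's bit-cost is frequency × depth; summing gives 1528 bits (equivalently 12 + 23 + 36 + 149 + 304 + 350 + 654).

1528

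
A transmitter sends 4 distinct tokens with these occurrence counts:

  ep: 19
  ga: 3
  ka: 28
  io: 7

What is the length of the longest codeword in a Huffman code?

Merge the two lowest-weight nodes at each step:
combine ga(3), io(7) → 10
combine 10, ep(19) → 29
combine ka(28), 29 → 57
Maximum depth reached is 3.

3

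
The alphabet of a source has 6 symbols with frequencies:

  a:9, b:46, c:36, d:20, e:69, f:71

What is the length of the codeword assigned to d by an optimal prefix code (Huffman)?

4

Repeatedly merge the two smallest:
merge a(9) and d(20): 29
merge 29 and c(36): 65
merge b(46) and 65: 111
merge e(69) and f(71): 140
merge 111 and 140: 251
d's leaf is at depth 4, giving a 4-bit codeword.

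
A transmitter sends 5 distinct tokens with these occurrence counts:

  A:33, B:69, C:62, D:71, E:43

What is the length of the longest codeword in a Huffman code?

3

Merge the two lowest-weight nodes at each step:
A(33) + E(43) → 76
C(62) + B(69) → 131
D(71) + 76 → 147
131 + 147 → 278
The first pair merged (A, E) ends up deepest, at depth 3.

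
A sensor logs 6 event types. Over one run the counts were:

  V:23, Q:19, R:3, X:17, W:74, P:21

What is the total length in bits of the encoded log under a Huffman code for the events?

343

Merge the two smallest weights repeatedly:
merge R(3) and X(17): 20
merge Q(19) and 20: 39
merge P(21) and V(23): 44
merge 39 and 44: 83
merge W(74) and 83: 157
Total encoded bits = sum of merged weights = 20 + 39 + 44 + 83 + 157 = 343.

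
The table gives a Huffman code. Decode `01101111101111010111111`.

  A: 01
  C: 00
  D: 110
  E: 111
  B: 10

ABEDEBBEE

Read left to right; each codeword is recognised as soon as it completes (prefix code):
  01→A | 10→B | 111→E | 110→D | 111→E | 10→B | 10→B | 111→E | 111→E
Decoded message: ABEDEBBEE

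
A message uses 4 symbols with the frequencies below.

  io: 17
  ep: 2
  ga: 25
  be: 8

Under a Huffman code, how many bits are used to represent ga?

Repeatedly merge the two smallest:
ep(2) + be(8) → 10
10 + io(17) → 27
ga(25) + 27 → 52
ga is a child of the root — depth 1, so its codeword is a single bit.

1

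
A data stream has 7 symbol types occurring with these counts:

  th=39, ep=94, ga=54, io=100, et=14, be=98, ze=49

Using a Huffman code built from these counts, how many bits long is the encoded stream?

1199

Merge the two smallest weights repeatedly:
merge et(14) and th(39): 53
merge ze(49) and 53: 102
merge ga(54) and ep(94): 148
merge be(98) and io(100): 198
merge 102 and 148: 250
merge 198 and 250: 448
Total encoded bits = sum of merged weights = 53 + 102 + 148 + 198 + 250 + 448 = 1199.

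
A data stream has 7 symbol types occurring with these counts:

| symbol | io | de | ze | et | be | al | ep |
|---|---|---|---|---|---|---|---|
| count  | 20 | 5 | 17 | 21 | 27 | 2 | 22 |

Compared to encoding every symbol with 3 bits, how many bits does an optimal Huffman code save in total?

42

Fixed-length: 3 bits × 114 symbols = 342 bits.
Huffman merges:
al(2) + de(5) → 7
7 + ze(17) → 24
io(20) + et(21) → 41
ep(22) + 24 → 46
be(27) + 41 → 68
46 + 68 → 114
Huffman total = 7 + 24 + 41 + 46 + 68 + 114 = 300 bits.
Saving = 342 − 300 = 42 bits.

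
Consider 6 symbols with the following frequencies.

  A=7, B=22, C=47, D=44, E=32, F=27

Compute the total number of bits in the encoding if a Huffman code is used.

Build the Huffman tree bottom-up:
A(7) + B(22) → 29
F(27) + 29 → 56
E(32) + D(44) → 76
C(47) + 56 → 103
76 + 103 → 179
Total encoded bits = sum of merged weights = 29 + 56 + 76 + 103 + 179 = 443.

443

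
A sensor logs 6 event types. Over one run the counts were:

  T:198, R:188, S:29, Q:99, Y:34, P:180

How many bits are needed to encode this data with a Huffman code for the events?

Greedily combine the two least-frequent nodes:
S(29) + Y(34) → 63
63 + Q(99) → 162
162 + P(180) → 342
R(188) + T(198) → 386
342 + 386 → 728
Each symbol's bit-cost is frequency × depth; summing gives 1681 bits (equivalently 63 + 162 + 342 + 386 + 728).

1681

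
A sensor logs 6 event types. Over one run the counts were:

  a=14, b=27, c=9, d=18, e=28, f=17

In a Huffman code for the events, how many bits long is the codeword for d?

Repeatedly merge the two smallest:
combine c(9), a(14) → 23
combine f(17), d(18) → 35
combine 23, b(27) → 50
combine e(28), 35 → 63
combine 50, 63 → 113
d sits 3 levels below the root, so its codeword is 3 bits.

3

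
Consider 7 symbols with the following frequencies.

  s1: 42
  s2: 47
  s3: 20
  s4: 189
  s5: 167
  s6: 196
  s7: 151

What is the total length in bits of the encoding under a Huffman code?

Merge the two smallest weights repeatedly:
combine s3(20), s1(42) → 62
combine s2(47), 62 → 109
combine 109, s7(151) → 260
combine s5(167), s4(189) → 356
combine s6(196), 260 → 456
combine 356, 456 → 812
The encoded length is the sum of every internal node's weight: 62 + 109 + 260 + 356 + 456 + 812 = 2055 bits.

2055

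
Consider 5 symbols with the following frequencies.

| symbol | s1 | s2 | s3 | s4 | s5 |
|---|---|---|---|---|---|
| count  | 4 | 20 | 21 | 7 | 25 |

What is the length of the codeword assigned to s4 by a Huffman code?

3

Repeatedly merge the two smallest:
merge s1(4) and s4(7): 11
merge 11 and s2(20): 31
merge s3(21) and s5(25): 46
merge 31 and 46: 77
s4 sits 3 levels below the root, so its codeword is 3 bits.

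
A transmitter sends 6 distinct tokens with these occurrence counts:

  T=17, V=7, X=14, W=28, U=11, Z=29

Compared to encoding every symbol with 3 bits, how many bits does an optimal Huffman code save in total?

Fixed-length: 3 bits × 106 symbols = 318 bits.
Huffman merges:
merge V(7) and U(11): 18
merge X(14) and T(17): 31
merge 18 and W(28): 46
merge Z(29) and 31: 60
merge 46 and 60: 106
Huffman total = 18 + 31 + 46 + 60 + 106 = 261 bits.
Saving = 318 − 261 = 57 bits.

57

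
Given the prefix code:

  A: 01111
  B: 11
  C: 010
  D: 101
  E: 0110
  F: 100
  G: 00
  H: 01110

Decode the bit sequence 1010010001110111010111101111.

Read left to right; each codeword is recognised as soon as it completes (prefix code):
  101→D | 00→G | 100→F | 01110→H | 11→B | 101→D | 01111→A | 01111→A
Decoded message: DGFHBDAA

DGFHBDAA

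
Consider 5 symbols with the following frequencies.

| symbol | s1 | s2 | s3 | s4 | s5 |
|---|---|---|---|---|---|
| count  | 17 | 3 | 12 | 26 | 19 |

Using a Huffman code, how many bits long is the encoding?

169

Merge the two smallest weights repeatedly:
s2(3) + s3(12) → 15
15 + s1(17) → 32
s5(19) + s4(26) → 45
32 + 45 → 77
The encoded length is the sum of every internal node's weight: 15 + 32 + 45 + 77 = 169 bits.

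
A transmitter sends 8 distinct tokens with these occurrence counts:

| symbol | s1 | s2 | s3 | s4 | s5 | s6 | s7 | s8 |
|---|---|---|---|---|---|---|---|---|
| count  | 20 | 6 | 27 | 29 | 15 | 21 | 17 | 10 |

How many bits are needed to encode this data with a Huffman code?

422

Greedily combine the two least-frequent nodes:
merge s2(6) and s8(10): 16
merge s5(15) and 16: 31
merge s7(17) and s1(20): 37
merge s6(21) and s3(27): 48
merge s4(29) and 31: 60
merge 37 and 48: 85
merge 60 and 85: 145
Total encoded bits = sum of merged weights = 16 + 31 + 37 + 48 + 60 + 85 + 145 = 422.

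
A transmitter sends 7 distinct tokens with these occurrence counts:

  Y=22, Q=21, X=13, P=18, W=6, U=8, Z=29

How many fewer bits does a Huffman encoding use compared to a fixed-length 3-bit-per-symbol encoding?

37

Fixed-length: 3 bits × 117 symbols = 351 bits.
Huffman merges:
W(6) + U(8) → 14
X(13) + 14 → 27
P(18) + Q(21) → 39
Y(22) + 27 → 49
Z(29) + 39 → 68
49 + 68 → 117
Huffman total = 14 + 27 + 39 + 49 + 68 + 117 = 314 bits.
Saving = 351 − 314 = 37 bits.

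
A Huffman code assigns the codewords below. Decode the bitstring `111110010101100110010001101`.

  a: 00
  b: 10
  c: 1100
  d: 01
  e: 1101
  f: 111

Read left to right; each codeword is recognised as soon as it completes (prefix code):
  111→f | 1100→c | 10→b | 10→b | 1100→c | 1100→c | 10→b | 00→a | 1101→e
Decoded message: fcbbccbae

fcbbccbae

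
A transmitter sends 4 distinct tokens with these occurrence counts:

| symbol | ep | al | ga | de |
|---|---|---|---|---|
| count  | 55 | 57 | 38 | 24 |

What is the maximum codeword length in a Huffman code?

Merge the two lowest-weight nodes at each step:
merge de(24) and ga(38): 62
merge ep(55) and al(57): 112
merge 62 and 112: 174
The rarest symbols sit at the bottom; the longest codeword is 2 bits.

2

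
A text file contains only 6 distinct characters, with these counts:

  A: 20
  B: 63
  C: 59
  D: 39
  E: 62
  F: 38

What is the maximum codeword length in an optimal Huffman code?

Merge the two lowest-weight nodes at each step:
A(20) + F(38) → 58
D(39) + 58 → 97
C(59) + E(62) → 121
B(63) + 97 → 160
121 + 160 → 281
The rarest symbols sit at the bottom; the longest codeword is 4 bits.

4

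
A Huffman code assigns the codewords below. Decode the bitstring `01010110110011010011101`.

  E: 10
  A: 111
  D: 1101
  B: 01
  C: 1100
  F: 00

BBBECDFAB

Read left to right; each codeword is recognised as soon as it completes (prefix code):
  01→B | 01→B | 01→B | 10→E | 1100→C | 1101→D | 00→F | 111→A | 01→B
Decoded message: BBBECDFAB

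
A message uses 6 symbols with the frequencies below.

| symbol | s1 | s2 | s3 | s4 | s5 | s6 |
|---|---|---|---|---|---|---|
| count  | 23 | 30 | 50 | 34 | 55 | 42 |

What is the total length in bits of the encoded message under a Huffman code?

Greedily combine the two least-frequent nodes:
combine s1(23), s2(30) → 53
combine s4(34), s6(42) → 76
combine s3(50), 53 → 103
combine s5(55), 76 → 131
combine 103, 131 → 234
The encoded length is the sum of every internal node's weight: 53 + 76 + 103 + 131 + 234 = 597 bits.

597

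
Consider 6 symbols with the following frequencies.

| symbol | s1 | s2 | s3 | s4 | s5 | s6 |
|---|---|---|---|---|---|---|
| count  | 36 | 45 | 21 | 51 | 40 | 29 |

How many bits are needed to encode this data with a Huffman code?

Merge the two smallest weights repeatedly:
merge s3(21) and s6(29): 50
merge s1(36) and s5(40): 76
merge s2(45) and 50: 95
merge s4(51) and 76: 127
merge 95 and 127: 222
The encoded length is the sum of every internal node's weight: 50 + 76 + 95 + 127 + 222 = 570 bits.

570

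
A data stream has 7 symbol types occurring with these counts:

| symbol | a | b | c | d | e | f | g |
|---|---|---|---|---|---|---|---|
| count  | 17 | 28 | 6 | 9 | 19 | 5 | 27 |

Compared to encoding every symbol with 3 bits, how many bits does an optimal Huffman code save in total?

44

Fixed-length: 3 bits × 111 symbols = 333 bits.
Huffman merges:
f(5) + c(6) → 11
d(9) + 11 → 20
a(17) + e(19) → 36
20 + g(27) → 47
b(28) + 36 → 64
47 + 64 → 111
Huffman total = 11 + 20 + 36 + 47 + 64 + 111 = 289 bits.
Saving = 333 − 289 = 44 bits.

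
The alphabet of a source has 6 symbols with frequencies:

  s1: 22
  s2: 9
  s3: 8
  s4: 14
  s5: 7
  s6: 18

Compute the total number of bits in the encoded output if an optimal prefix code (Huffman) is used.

194

Build the Huffman tree bottom-up:
combine s5(7), s3(8) → 15
combine s2(9), s4(14) → 23
combine 15, s6(18) → 33
combine s1(22), 23 → 45
combine 33, 45 → 78
Each symbol's bit-cost is frequency × depth; summing gives 194 bits (equivalently 15 + 23 + 33 + 45 + 78).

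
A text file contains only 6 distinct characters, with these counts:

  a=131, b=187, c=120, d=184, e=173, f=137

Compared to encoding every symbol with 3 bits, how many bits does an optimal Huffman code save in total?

Fixed-length: 3 bits × 932 symbols = 2796 bits.
Huffman merges:
merge c(120) and a(131): 251
merge f(137) and e(173): 310
merge d(184) and b(187): 371
merge 251 and 310: 561
merge 371 and 561: 932
Huffman total = 251 + 310 + 371 + 561 + 932 = 2425 bits.
Saving = 2796 − 2425 = 371 bits.

371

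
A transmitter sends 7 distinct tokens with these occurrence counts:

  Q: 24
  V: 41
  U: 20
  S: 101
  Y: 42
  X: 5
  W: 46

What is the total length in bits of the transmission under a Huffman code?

Build the Huffman tree bottom-up:
merge X(5) and U(20): 25
merge Q(24) and 25: 49
merge V(41) and Y(42): 83
merge W(46) and 49: 95
merge 83 and 95: 178
merge S(101) and 178: 279
Each symbol's bit-cost is frequency × depth; summing gives 709 bits (equivalently 25 + 49 + 83 + 95 + 178 + 279).

709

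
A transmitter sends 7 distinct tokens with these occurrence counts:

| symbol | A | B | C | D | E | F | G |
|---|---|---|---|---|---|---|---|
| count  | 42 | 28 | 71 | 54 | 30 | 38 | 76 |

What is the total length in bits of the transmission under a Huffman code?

Build the Huffman tree bottom-up:
B(28) + E(30) → 58
F(38) + A(42) → 80
D(54) + 58 → 112
C(71) + G(76) → 147
80 + 112 → 192
147 + 192 → 339
Each symbol's bit-cost is frequency × depth; summing gives 928 bits (equivalently 58 + 80 + 112 + 147 + 192 + 339).

928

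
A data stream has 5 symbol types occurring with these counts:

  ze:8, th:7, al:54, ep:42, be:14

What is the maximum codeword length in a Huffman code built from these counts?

Merge the two lowest-weight nodes at each step:
combine th(7), ze(8) → 15
combine be(14), 15 → 29
combine 29, ep(42) → 71
combine al(54), 71 → 125
Maximum depth reached is 4.

4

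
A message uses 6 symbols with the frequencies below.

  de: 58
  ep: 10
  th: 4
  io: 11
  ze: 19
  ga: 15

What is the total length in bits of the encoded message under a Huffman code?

Build the Huffman tree bottom-up:
combine th(4), ep(10) → 14
combine io(11), 14 → 25
combine ga(15), ze(19) → 34
combine 25, 34 → 59
combine de(58), 59 → 117
Each symbol's bit-cost is frequency × depth; summing gives 249 bits (equivalently 14 + 25 + 34 + 59 + 117).

249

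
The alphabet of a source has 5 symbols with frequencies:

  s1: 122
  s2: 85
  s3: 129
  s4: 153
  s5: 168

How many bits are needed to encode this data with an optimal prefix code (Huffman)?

1521

Greedily combine the two least-frequent nodes:
s2(85) + s1(122) → 207
s3(129) + s4(153) → 282
s5(168) + 207 → 375
282 + 375 → 657
Total encoded bits = sum of merged weights = 207 + 282 + 375 + 657 = 1521.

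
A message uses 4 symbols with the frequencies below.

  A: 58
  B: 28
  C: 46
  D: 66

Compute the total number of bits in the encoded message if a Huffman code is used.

Build the Huffman tree bottom-up:
B(28) + C(46) → 74
A(58) + D(66) → 124
74 + 124 → 198
Total encoded bits = sum of merged weights = 74 + 124 + 198 = 396.

396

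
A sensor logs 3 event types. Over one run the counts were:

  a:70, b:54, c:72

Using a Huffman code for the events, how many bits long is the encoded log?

320

Merge the two smallest weights repeatedly:
merge b(54) and a(70): 124
merge c(72) and 124: 196
Each symbol's bit-cost is frequency × depth; summing gives 320 bits (equivalently 124 + 196).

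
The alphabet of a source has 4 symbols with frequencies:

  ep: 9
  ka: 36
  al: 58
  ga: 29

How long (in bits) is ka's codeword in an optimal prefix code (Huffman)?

Huffman merges, smallest pair first:
combine ep(9), ga(29) → 38
combine ka(36), 38 → 74
combine al(58), 74 → 132
The subtree containing ka is merged 2 times, so code length = 2.

2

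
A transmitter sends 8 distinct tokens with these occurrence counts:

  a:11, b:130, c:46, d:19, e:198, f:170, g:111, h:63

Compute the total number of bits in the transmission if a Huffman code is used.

1982

Build the Huffman tree bottom-up:
combine a(11), d(19) → 30
combine 30, c(46) → 76
combine h(63), 76 → 139
combine g(111), b(130) → 241
combine 139, f(170) → 309
combine e(198), 241 → 439
combine 309, 439 → 748
Total encoded bits = sum of merged weights = 30 + 76 + 139 + 241 + 309 + 439 + 748 = 1982.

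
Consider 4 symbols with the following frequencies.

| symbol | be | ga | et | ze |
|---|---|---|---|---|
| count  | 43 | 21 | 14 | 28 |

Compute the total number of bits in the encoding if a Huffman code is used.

204

Merge the two smallest weights repeatedly:
combine et(14), ga(21) → 35
combine ze(28), 35 → 63
combine be(43), 63 → 106
Total encoded bits = sum of merged weights = 35 + 63 + 106 = 204.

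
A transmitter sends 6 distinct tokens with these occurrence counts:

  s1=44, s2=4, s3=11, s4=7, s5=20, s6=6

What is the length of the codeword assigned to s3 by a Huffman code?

3

Huffman merges, smallest pair first:
merge s2(4) and s6(6): 10
merge s4(7) and 10: 17
merge s3(11) and 17: 28
merge s5(20) and 28: 48
merge s1(44) and 48: 92
The subtree containing s3 is merged 3 times, so code length = 3.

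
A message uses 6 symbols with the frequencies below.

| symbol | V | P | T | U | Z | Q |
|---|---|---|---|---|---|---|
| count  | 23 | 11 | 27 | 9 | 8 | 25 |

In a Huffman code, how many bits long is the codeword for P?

3

Build the tree from the bottom:
merge Z(8) and U(9): 17
merge P(11) and 17: 28
merge V(23) and Q(25): 48
merge T(27) and 28: 55
merge 48 and 55: 103
P sits 3 levels below the root, so its codeword is 3 bits.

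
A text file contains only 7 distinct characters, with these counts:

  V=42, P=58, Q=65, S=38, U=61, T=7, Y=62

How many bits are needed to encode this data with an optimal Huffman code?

917

Build the Huffman tree bottom-up:
combine T(7), S(38) → 45
combine V(42), 45 → 87
combine P(58), U(61) → 119
combine Y(62), Q(65) → 127
combine 87, 119 → 206
combine 127, 206 → 333
Total encoded bits = sum of merged weights = 45 + 87 + 119 + 127 + 206 + 333 = 917.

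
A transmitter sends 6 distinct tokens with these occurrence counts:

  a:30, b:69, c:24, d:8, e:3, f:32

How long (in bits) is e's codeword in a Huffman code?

Build the tree from the bottom:
combine e(3), d(8) → 11
combine 11, c(24) → 35
combine a(30), f(32) → 62
combine 35, 62 → 97
combine b(69), 97 → 166
e sits 4 levels below the root, so its codeword is 4 bits.

4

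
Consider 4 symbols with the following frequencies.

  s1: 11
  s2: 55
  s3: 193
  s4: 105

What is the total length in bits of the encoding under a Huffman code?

Merge the two smallest weights repeatedly:
s1(11) + s2(55) → 66
66 + s4(105) → 171
171 + s3(193) → 364
Each symbol's bit-cost is frequency × depth; summing gives 601 bits (equivalently 66 + 171 + 364).

601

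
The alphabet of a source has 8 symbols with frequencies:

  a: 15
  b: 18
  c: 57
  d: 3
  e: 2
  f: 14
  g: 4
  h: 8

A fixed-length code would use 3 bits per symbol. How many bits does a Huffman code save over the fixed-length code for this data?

83

Fixed-length: 3 bits × 121 symbols = 363 bits.
Huffman merges:
e(2) + d(3) → 5
g(4) + 5 → 9
h(8) + 9 → 17
f(14) + a(15) → 29
17 + b(18) → 35
29 + 35 → 64
c(57) + 64 → 121
Huffman total = 5 + 9 + 17 + 29 + 35 + 64 + 121 = 280 bits.
Saving = 363 − 280 = 83 bits.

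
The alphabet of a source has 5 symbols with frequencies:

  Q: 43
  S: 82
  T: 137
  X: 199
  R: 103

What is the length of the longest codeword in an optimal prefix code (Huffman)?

Merge the two lowest-weight nodes at each step:
Q(43) + S(82) → 125
R(103) + 125 → 228
T(137) + X(199) → 336
228 + 336 → 564
The first pair merged (Q, S) ends up deepest, at depth 3.

3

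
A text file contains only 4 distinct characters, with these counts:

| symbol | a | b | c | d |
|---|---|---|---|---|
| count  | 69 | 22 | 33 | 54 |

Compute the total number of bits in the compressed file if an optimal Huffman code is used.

Build the Huffman tree bottom-up:
merge b(22) and c(33): 55
merge d(54) and 55: 109
merge a(69) and 109: 178
The encoded length is the sum of every internal node's weight: 55 + 109 + 178 = 342 bits.

342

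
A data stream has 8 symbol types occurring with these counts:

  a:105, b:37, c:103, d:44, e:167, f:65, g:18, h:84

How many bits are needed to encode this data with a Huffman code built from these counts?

Build the Huffman tree bottom-up:
g(18) + b(37) → 55
d(44) + 55 → 99
f(65) + h(84) → 149
99 + c(103) → 202
a(105) + 149 → 254
e(167) + 202 → 369
254 + 369 → 623
The encoded length is the sum of every internal node's weight: 55 + 99 + 149 + 202 + 254 + 369 + 623 = 1751 bits.

1751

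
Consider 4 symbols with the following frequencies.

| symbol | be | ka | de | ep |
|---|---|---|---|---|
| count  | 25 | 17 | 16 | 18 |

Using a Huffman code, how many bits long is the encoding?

Build the Huffman tree bottom-up:
merge de(16) and ka(17): 33
merge ep(18) and be(25): 43
merge 33 and 43: 76
Each symbol's bit-cost is frequency × depth; summing gives 152 bits (equivalently 33 + 43 + 76).

152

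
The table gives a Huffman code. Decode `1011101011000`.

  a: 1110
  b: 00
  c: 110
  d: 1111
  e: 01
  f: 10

Read left to right; each codeword is recognised as soon as it completes (prefix code):
  10→f | 1110→a | 10→f | 110→c | 00→b
Decoded message: fafcb

fafcb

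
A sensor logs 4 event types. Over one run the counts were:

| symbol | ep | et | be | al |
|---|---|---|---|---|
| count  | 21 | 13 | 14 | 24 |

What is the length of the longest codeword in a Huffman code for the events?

Merge the two lowest-weight nodes at each step:
merge et(13) and be(14): 27
merge ep(21) and al(24): 45
merge 27 and 45: 72
Maximum depth reached is 2.

2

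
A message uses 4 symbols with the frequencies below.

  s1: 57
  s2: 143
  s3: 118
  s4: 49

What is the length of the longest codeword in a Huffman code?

3

Merge the two lowest-weight nodes at each step:
combine s4(49), s1(57) → 106
combine 106, s3(118) → 224
combine s2(143), 224 → 367
Maximum depth reached is 3.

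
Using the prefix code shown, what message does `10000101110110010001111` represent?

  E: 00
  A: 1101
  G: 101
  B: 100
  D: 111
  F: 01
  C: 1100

BEGABBFD

Read left to right; each codeword is recognised as soon as it completes (prefix code):
  100→B | 00→E | 101→G | 1101→A | 100→B | 100→B | 01→F | 111→D
Decoded message: BEGABBFD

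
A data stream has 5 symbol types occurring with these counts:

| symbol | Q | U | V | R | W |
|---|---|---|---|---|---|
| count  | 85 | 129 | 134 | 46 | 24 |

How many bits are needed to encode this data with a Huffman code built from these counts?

Merge the two smallest weights repeatedly:
combine W(24), R(46) → 70
combine 70, Q(85) → 155
combine U(129), V(134) → 263
combine 155, 263 → 418
Each symbol's bit-cost is frequency × depth; summing gives 906 bits (equivalently 70 + 155 + 263 + 418).

906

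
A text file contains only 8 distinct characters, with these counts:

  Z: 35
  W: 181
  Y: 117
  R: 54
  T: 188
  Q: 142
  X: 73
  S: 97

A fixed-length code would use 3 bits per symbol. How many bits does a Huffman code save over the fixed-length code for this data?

118

Fixed-length: 3 bits × 887 symbols = 2661 bits.
Huffman merges:
merge Z(35) and R(54): 89
merge X(73) and 89: 162
merge S(97) and Y(117): 214
merge Q(142) and 162: 304
merge W(181) and T(188): 369
merge 214 and 304: 518
merge 369 and 518: 887
Huffman total = 89 + 162 + 214 + 304 + 369 + 518 + 887 = 2543 bits.
Saving = 2661 − 2543 = 118 bits.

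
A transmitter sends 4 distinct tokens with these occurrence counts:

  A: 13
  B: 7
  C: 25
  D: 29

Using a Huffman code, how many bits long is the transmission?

Build the Huffman tree bottom-up:
combine B(7), A(13) → 20
combine 20, C(25) → 45
combine D(29), 45 → 74
Total encoded bits = sum of merged weights = 20 + 45 + 74 = 139.

139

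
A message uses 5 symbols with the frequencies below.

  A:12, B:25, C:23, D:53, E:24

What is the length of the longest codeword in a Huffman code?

3

Merge the two lowest-weight nodes at each step:
combine A(12), C(23) → 35
combine E(24), B(25) → 49
combine 35, 49 → 84
combine D(53), 84 → 137
Maximum depth reached is 3.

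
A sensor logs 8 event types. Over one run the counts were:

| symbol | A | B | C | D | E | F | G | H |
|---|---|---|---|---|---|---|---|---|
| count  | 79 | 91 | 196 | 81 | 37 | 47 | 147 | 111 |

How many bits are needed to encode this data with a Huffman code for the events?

Merge the two smallest weights repeatedly:
combine E(37), F(47) → 84
combine A(79), D(81) → 160
combine 84, B(91) → 175
combine H(111), G(147) → 258
combine 160, 175 → 335
combine C(196), 258 → 454
combine 335, 454 → 789
Total encoded bits = sum of merged weights = 84 + 160 + 175 + 258 + 335 + 454 + 789 = 2255.

2255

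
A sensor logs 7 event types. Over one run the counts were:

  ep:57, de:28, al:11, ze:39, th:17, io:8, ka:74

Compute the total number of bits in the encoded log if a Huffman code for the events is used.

Greedily combine the two least-frequent nodes:
combine io(8), al(11) → 19
combine th(17), 19 → 36
combine de(28), 36 → 64
combine ze(39), ep(57) → 96
combine 64, ka(74) → 138
combine 96, 138 → 234
The encoded length is the sum of every internal node's weight: 19 + 36 + 64 + 96 + 138 + 234 = 587 bits.

587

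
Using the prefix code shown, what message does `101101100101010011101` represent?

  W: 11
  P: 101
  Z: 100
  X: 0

Read left to right; each codeword is recognised as soon as it completes (prefix code):
  101→P | 101→P | 100→Z | 101→P | 0→X | 100→Z | 11→W | 101→P
Decoded message: PPZPXZWP

PPZPXZWP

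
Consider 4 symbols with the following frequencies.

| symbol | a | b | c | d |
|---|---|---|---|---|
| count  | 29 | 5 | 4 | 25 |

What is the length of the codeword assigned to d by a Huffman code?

2

Repeatedly merge the two smallest:
combine c(4), b(5) → 9
combine 9, d(25) → 34
combine a(29), 34 → 63
d's leaf is at depth 2, giving a 2-bit codeword.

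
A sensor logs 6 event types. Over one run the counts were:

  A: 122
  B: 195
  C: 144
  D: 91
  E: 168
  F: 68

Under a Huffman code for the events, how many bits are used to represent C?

3

Build the tree from the bottom:
combine F(68), D(91) → 159
combine A(122), C(144) → 266
combine 159, E(168) → 327
combine B(195), 266 → 461
combine 327, 461 → 788
C sits 3 levels below the root, so its codeword is 3 bits.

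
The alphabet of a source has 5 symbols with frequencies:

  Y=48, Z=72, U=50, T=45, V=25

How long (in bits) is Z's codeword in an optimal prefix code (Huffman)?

2

Build the tree from the bottom:
V(25) + T(45) → 70
Y(48) + U(50) → 98
70 + Z(72) → 142
98 + 142 → 240
Z sits 2 levels below the root, so its codeword is 2 bits.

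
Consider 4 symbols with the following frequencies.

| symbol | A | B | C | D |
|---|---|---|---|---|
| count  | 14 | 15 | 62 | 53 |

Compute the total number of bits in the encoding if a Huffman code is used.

Merge the two smallest weights repeatedly:
A(14) + B(15) → 29
29 + D(53) → 82
C(62) + 82 → 144
Total encoded bits = sum of merged weights = 29 + 82 + 144 = 255.

255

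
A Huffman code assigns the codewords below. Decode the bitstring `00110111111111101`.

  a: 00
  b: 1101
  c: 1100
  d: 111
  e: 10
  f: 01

Read left to right; each codeword is recognised as soon as it completes (prefix code):
  00→a | 1101→b | 111→d | 111→d | 111→d | 01→f
Decoded message: abdddf

abdddf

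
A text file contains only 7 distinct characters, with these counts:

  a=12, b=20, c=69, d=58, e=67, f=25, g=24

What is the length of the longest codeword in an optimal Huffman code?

Merge the two lowest-weight nodes at each step:
combine a(12), b(20) → 32
combine g(24), f(25) → 49
combine 32, 49 → 81
combine d(58), e(67) → 125
combine c(69), 81 → 150
combine 125, 150 → 275
Maximum depth reached is 4.

4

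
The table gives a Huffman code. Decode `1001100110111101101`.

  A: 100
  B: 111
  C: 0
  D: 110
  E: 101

ADCDBEE

Read left to right; each codeword is recognised as soon as it completes (prefix code):
  100→A | 110→D | 0→C | 110→D | 111→B | 101→E | 101→E
Decoded message: ADCDBEE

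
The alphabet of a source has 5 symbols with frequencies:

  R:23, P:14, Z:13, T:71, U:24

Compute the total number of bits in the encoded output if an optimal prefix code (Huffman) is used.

293

Merge the two smallest weights repeatedly:
merge Z(13) and P(14): 27
merge R(23) and U(24): 47
merge 27 and 47: 74
merge T(71) and 74: 145
Total encoded bits = sum of merged weights = 27 + 47 + 74 + 145 = 293.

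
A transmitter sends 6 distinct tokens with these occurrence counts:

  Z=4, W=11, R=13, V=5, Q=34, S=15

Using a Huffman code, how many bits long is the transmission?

187

Merge the two smallest weights repeatedly:
combine Z(4), V(5) → 9
combine 9, W(11) → 20
combine R(13), S(15) → 28
combine 20, 28 → 48
combine Q(34), 48 → 82
Total encoded bits = sum of merged weights = 9 + 20 + 28 + 48 + 82 = 187.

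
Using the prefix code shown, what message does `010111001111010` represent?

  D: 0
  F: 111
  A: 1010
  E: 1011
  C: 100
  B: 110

DECFA

Read left to right; each codeword is recognised as soon as it completes (prefix code):
  0→D | 1011→E | 100→C | 111→F | 1010→A
Decoded message: DECFA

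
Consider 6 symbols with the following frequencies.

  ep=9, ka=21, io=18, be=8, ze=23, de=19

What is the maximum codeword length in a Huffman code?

4

Merge the two lowest-weight nodes at each step:
be(8) + ep(9) → 17
17 + io(18) → 35
de(19) + ka(21) → 40
ze(23) + 35 → 58
40 + 58 → 98
Maximum depth reached is 4.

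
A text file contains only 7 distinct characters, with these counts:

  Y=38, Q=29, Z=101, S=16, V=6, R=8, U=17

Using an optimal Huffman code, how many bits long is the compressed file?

487

Greedily combine the two least-frequent nodes:
combine V(6), R(8) → 14
combine 14, S(16) → 30
combine U(17), Q(29) → 46
combine 30, Y(38) → 68
combine 46, 68 → 114
combine Z(101), 114 → 215
The encoded length is the sum of every internal node's weight: 14 + 30 + 46 + 68 + 114 + 215 = 487 bits.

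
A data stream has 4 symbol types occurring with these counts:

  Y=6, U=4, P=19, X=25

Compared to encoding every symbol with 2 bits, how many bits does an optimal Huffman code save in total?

15

Fixed-length: 2 bits × 54 symbols = 108 bits.
Huffman merges:
combine U(4), Y(6) → 10
combine 10, P(19) → 29
combine X(25), 29 → 54
Huffman total = 10 + 29 + 54 = 93 bits.
Saving = 108 − 93 = 15 bits.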